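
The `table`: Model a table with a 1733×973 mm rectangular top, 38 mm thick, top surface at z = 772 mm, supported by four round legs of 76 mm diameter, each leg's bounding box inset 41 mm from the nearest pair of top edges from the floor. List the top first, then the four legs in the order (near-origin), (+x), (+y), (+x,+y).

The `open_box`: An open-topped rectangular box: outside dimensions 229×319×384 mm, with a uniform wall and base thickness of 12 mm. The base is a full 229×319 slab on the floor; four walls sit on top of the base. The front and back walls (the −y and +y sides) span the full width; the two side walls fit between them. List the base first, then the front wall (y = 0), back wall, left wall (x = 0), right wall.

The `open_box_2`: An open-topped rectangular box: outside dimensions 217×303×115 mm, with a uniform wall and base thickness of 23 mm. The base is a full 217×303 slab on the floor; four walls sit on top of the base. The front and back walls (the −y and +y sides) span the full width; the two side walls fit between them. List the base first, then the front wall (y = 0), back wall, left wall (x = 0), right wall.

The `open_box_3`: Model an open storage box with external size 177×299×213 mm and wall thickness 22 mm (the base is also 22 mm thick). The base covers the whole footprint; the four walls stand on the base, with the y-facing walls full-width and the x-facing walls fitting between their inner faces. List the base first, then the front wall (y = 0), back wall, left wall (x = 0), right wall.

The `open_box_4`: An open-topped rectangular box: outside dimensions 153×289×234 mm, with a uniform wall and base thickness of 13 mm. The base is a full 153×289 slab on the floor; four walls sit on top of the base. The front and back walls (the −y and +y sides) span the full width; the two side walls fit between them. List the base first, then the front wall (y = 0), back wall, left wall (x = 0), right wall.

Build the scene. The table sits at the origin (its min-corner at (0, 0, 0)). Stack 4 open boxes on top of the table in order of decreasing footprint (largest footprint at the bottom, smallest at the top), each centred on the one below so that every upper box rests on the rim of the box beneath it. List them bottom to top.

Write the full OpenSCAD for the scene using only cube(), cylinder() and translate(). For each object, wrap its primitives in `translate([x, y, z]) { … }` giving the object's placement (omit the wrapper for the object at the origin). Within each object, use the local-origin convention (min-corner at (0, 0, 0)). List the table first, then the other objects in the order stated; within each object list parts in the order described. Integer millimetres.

translate([0, 0, 734]) cube([1733, 973, 38]);
translate([79, 79, 0]) cylinder(h = 734, r = 38);
translate([1654, 79, 0]) cylinder(h = 734, r = 38);
translate([79, 894, 0]) cylinder(h = 734, r = 38);
translate([1654, 894, 0]) cylinder(h = 734, r = 38);
translate([752, 327, 772]) {
  cube([229, 319, 12]);
  translate([0, 0, 12]) cube([229, 12, 372]);
  translate([0, 307, 12]) cube([229, 12, 372]);
  translate([0, 12, 12]) cube([12, 295, 372]);
  translate([217, 12, 12]) cube([12, 295, 372]);
}
translate([758, 335, 1156]) {
  cube([217, 303, 23]);
  translate([0, 0, 23]) cube([217, 23, 92]);
  translate([0, 280, 23]) cube([217, 23, 92]);
  translate([0, 23, 23]) cube([23, 257, 92]);
  translate([194, 23, 23]) cube([23, 257, 92]);
}
translate([778, 337, 1271]) {
  cube([177, 299, 22]);
  translate([0, 0, 22]) cube([177, 22, 191]);
  translate([0, 277, 22]) cube([177, 22, 191]);
  translate([0, 22, 22]) cube([22, 255, 191]);
  translate([155, 22, 22]) cube([22, 255, 191]);
}
translate([790, 342, 1484]) {
  cube([153, 289, 13]);
  translate([0, 0, 13]) cube([153, 13, 221]);
  translate([0, 276, 13]) cube([153, 13, 221]);
  translate([0, 13, 13]) cube([13, 263, 221]);
  translate([140, 13, 13]) cube([13, 263, 221]);
}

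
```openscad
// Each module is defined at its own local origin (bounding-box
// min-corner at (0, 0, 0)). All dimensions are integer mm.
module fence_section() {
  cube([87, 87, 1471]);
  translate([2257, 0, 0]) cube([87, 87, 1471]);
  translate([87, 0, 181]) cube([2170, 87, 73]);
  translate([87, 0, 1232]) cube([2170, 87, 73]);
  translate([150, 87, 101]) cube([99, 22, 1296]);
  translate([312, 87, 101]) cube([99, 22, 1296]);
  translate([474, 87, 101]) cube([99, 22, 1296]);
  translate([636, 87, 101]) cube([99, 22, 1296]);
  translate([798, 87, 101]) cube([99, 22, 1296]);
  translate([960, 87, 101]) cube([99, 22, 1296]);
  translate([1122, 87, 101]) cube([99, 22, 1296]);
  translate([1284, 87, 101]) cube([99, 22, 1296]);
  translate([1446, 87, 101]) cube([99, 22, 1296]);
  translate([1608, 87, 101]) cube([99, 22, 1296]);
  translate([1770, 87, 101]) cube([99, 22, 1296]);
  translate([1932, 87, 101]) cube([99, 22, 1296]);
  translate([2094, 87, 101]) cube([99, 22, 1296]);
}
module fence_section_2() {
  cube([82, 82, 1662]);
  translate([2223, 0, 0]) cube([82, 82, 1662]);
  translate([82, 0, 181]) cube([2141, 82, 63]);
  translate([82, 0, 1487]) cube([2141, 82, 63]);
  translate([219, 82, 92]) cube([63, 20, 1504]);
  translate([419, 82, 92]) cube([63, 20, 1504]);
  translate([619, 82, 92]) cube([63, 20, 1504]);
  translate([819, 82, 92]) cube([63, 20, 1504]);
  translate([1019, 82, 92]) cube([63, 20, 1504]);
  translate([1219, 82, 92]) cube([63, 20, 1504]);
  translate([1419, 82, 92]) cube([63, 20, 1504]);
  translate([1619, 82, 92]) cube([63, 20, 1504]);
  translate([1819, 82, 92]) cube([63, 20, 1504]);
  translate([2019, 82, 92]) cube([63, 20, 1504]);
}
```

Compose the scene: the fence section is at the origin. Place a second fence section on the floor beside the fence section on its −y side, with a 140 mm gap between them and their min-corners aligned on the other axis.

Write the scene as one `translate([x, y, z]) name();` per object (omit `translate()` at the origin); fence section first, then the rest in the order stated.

fence_section();
translate([0, -242, 0]) fence_section_2();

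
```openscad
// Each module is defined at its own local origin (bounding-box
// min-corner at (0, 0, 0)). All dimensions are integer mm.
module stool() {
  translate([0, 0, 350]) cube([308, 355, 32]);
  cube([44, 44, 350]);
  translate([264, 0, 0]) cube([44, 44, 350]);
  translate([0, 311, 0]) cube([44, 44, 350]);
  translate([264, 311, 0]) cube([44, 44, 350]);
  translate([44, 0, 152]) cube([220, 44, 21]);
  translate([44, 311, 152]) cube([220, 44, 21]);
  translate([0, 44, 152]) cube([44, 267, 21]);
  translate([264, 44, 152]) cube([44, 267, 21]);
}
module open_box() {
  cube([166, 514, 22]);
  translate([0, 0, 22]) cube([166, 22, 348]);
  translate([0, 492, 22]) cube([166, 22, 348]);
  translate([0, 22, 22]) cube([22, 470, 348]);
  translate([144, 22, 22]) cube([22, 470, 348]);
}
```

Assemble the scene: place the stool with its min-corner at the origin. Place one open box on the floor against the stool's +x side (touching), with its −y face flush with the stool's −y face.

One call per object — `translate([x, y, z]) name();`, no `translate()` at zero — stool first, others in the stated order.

stool();
translate([308, 0, 0]) open_box();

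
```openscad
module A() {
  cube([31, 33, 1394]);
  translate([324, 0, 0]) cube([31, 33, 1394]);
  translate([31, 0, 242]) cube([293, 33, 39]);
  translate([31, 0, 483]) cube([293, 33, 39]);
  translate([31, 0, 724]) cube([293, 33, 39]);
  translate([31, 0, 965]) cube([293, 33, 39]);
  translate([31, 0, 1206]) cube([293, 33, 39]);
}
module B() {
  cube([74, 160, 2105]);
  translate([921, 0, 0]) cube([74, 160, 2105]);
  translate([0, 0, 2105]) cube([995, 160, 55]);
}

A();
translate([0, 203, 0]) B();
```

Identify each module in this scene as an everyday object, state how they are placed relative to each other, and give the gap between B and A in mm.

The door frame's nearest face is 170 mm from the ladder's +y face.

A is a ladder. B is a door frame. The door frame is on the floor beside the ladder on its +y side. The gap between the door frame and the ladder is 170 mm.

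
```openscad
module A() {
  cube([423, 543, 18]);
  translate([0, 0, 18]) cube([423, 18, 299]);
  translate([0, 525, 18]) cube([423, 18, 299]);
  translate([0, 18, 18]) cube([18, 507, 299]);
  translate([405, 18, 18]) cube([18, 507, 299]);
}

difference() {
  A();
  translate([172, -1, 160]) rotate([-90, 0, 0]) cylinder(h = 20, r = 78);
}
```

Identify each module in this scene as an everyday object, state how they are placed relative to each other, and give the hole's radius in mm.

The subtracted cylinder has r = 78 mm.

A is an open box. The open box has a circular hole through its front wall. The hole's radius is 78 mm.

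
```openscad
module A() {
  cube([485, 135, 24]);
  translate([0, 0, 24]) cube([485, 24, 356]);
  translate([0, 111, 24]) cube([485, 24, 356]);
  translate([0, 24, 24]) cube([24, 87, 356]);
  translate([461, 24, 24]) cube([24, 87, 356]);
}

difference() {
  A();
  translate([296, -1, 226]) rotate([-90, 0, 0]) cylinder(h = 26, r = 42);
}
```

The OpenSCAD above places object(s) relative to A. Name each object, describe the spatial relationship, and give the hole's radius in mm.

The subtracted cylinder has r = 42 mm.

A is an open box. The open box has a circular hole through its front wall. The hole's radius is 42 mm.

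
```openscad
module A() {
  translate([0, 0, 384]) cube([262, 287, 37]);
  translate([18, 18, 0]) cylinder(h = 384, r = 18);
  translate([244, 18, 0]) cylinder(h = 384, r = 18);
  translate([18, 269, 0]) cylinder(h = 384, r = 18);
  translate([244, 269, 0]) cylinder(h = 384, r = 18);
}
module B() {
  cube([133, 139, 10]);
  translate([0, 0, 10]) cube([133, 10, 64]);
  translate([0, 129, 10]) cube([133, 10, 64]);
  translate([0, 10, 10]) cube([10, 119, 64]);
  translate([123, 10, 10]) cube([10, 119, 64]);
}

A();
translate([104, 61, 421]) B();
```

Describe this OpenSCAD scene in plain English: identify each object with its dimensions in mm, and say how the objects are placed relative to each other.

A is a four-legged stool. The seat is a 262×287×37 mm slab whose top surface is at z = 421 mm; four round legs, each 36 mm in diameter, run from the floor (z = 0) to the underside of the seat, each leg's axis is inset half a diameter from the nearest pair of seat edges (so the leg's bounding box is flush with the corner).

B is an open-topped rectangular box: outside dimensions 133×139×74 mm, with a uniform wall and base thickness of 10 mm. The base is a full 133×139 slab on the floor; four walls sit on top of the base. The front and back walls (the −y and +y sides) span the full width; the two side walls fit between them.

The open box is on top of the stool.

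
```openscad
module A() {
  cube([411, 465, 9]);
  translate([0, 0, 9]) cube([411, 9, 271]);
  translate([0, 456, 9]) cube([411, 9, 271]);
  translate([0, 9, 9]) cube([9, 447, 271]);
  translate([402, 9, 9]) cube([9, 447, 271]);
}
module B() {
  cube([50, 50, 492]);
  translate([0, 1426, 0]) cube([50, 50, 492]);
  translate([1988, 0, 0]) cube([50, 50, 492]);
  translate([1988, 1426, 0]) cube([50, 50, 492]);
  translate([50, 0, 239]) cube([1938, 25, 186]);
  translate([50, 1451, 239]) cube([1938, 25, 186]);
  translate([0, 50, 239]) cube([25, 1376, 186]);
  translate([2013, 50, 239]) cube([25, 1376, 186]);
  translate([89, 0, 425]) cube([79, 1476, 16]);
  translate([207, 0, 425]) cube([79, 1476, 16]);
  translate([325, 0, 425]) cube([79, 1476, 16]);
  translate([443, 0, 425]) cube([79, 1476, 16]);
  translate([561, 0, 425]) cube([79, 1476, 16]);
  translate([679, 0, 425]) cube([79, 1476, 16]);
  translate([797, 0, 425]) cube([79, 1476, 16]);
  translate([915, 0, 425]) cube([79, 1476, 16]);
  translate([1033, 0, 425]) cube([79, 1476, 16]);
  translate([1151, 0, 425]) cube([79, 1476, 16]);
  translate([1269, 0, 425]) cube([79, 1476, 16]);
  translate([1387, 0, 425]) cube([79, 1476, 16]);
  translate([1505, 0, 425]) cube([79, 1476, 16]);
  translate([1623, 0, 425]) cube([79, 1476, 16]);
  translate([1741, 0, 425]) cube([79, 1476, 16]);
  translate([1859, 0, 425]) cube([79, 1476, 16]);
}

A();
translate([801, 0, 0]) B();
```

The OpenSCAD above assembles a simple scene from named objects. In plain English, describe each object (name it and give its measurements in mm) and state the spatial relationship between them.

A is an open-topped rectangular box: outside dimensions 411×465×280 mm, with a uniform wall and base thickness of 9 mm. The base is a full 411×465 slab on the floor; four walls sit on top of the base. The front and back walls (the −y and +y sides) span the full width; the two side walls fit between them.

B is a bed frame 2038 mm long (x) by 1476 mm wide (y). Four 50×50 mm corner posts, 492 mm tall, at the corners of the footprint. Four rails of 25 mm thickness and 186 mm height run between adjacent posts with their undersides at z = 239 mm, their outer faces flush with the outside of the frame (the two x-running rails run between the posts' inner faces; the two y-running rails run between the posts' inner faces). 16 slats, each 79 mm wide (x) and 16 mm thick, lie across the top of the two x-running rails, running the full 1476 mm width of the frame in y; the slats are evenly spaced along x between the inner faces of the end posts with equal gaps (rounded down to the nearest mm) at the −x end and between each pair — any rounding remainder accumulates at the +x end.

The bed frame is on the floor beside the open box on its +x side.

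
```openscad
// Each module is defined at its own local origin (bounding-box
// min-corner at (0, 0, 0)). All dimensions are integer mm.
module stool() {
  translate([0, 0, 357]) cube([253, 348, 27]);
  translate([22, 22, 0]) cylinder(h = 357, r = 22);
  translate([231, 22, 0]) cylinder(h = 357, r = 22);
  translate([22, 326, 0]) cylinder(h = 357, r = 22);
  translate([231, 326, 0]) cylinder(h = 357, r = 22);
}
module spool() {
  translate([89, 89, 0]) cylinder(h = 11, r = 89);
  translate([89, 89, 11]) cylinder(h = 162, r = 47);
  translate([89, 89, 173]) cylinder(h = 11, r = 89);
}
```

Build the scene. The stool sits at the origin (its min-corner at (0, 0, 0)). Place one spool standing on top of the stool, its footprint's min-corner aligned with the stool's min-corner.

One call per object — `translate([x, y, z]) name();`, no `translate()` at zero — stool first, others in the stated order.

stool();
translate([0, 0, 384]) spool();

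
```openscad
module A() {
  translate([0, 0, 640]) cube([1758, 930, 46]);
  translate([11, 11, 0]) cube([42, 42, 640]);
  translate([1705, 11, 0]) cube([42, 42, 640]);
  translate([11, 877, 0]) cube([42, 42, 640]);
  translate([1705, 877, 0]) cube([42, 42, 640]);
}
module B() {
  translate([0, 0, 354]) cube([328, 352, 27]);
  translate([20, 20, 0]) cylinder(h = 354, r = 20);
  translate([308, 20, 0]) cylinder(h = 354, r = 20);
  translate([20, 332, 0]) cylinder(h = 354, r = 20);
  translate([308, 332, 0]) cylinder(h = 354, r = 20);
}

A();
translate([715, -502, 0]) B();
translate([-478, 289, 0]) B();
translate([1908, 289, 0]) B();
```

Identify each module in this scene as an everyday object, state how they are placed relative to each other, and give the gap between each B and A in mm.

A is a table. B is a stool. Three stools sit around the table at the −y, −x, +x sides. The gap between each stool and the table is 150 mm.

Each stool's nearest face is 150 mm from the table's bounding box.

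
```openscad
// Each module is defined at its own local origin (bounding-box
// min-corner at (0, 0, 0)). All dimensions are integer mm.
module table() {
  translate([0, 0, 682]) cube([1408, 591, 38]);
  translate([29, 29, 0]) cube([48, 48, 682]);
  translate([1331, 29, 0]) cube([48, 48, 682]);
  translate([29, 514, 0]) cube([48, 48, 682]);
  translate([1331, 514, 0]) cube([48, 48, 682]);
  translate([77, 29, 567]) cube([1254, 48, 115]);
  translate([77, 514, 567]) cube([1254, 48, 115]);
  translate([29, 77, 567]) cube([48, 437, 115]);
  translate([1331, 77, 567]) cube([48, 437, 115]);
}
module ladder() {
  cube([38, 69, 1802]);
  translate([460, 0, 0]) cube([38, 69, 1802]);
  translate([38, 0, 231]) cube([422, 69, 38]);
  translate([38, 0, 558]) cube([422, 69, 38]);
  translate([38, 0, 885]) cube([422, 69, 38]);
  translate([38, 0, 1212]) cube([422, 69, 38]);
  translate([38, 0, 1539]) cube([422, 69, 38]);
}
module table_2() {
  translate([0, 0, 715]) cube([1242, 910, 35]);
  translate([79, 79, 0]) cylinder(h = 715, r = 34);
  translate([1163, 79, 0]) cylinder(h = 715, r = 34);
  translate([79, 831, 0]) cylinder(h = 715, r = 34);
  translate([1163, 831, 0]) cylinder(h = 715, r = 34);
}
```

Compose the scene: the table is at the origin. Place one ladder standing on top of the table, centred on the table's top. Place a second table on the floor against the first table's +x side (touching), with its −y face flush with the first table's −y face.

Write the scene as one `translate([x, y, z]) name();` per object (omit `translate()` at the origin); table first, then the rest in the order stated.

table();
translate([455, 261, 720]) ladder();
translate([1408, 0, 0]) table_2();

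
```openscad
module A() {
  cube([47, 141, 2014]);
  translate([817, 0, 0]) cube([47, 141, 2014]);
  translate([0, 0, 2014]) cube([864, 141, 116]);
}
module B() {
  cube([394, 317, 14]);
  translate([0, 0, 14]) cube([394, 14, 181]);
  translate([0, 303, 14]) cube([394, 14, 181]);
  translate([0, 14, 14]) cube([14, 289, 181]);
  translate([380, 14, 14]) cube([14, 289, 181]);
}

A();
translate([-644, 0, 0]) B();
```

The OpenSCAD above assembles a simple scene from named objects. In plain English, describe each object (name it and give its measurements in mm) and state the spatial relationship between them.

A is a door frame. The clear opening is 770 mm wide and 2014 mm high. Two 47 mm wide jambs, 141 mm deep, stand either side of the opening from the floor to the top of the opening. A 116 mm thick head sits across the top of both jambs, spanning the full outside width of the frame.

B is an open storage box with external size 394×317×195 mm and wall thickness 14 mm (the base is also 14 mm thick). The base covers the whole footprint; the four walls stand on the base, with the y-facing walls full-width and the x-facing walls fitting between their inner faces.

The open box is on the floor beside the door frame on its −x side.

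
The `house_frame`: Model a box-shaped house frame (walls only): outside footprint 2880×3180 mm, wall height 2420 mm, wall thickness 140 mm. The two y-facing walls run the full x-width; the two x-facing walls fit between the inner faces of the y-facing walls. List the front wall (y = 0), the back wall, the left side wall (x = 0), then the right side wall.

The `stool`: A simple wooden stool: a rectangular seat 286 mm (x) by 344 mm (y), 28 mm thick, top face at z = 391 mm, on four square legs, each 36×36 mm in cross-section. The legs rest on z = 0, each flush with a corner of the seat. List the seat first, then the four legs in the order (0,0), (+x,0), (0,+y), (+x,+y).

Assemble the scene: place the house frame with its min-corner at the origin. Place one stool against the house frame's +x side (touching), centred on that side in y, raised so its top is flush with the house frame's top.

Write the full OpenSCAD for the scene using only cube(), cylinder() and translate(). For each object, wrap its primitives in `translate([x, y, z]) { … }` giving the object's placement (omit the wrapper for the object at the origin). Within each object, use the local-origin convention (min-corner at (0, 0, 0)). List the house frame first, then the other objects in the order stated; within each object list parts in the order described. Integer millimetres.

cube([2880, 140, 2420]);
translate([0, 3040, 0]) cube([2880, 140, 2420]);
translate([0, 140, 0]) cube([140, 2900, 2420]);
translate([2740, 140, 0]) cube([140, 2900, 2420]);
translate([2880, 1418, 2029]) {
  translate([0, 0, 363]) cube([286, 344, 28]);
  cube([36, 36, 363]);
  translate([250, 0, 0]) cube([36, 36, 363]);
  translate([0, 308, 0]) cube([36, 36, 363]);
  translate([250, 308, 0]) cube([36, 36, 363]);
}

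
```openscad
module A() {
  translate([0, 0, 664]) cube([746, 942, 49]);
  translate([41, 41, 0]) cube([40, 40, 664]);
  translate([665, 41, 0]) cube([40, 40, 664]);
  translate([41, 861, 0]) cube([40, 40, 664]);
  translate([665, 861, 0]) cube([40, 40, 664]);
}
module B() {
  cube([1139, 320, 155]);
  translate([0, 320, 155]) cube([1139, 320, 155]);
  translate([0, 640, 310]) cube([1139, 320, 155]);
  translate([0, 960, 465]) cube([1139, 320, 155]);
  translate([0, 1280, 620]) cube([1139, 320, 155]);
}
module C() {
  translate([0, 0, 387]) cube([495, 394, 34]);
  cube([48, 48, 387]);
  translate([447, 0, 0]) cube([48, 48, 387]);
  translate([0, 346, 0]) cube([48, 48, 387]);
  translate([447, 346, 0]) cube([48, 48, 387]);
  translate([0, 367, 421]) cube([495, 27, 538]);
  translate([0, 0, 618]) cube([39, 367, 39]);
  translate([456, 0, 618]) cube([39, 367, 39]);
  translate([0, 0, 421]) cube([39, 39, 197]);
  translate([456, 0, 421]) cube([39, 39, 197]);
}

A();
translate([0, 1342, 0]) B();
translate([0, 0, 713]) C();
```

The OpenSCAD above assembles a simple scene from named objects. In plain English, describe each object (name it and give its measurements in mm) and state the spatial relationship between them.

A is a rectangular dining table. The top is 746×942×49 mm with its upper surface at z = 713 mm. It stands on four 40×40 mm square legs, each inset 41 mm from the nearest pair of top edges, running from the floor to the underside of the top.

B is a run of 5 identical solid stair steps. Each tread is 1139×320 mm and each step block is 155 mm high. Step 1 rests on the floor; step k is offset from step 1 by (k−1)×320 mm in y and (k−1)×155 mm in z.

C is a chair: 495×394 mm seat, 34 mm thick, top at z = 421 mm, on four 48 mm square corner legs flush with the seat edges. A 27 mm thick backrest slab spans the full seat width, extending 538 mm above the seat top, its back face flush with the seat's +y edge. Two armrests of 39×39 mm section run along each side from the seat's front edge to the front of the backrest, top faces 236 mm above the seat top and outer faces flush with the seat's x-edges; a 39×39 mm post under the front of each armrest stands on the seat at the front corner.

The staircase is on the floor beside the table on its +y side. The chair is on top of the table.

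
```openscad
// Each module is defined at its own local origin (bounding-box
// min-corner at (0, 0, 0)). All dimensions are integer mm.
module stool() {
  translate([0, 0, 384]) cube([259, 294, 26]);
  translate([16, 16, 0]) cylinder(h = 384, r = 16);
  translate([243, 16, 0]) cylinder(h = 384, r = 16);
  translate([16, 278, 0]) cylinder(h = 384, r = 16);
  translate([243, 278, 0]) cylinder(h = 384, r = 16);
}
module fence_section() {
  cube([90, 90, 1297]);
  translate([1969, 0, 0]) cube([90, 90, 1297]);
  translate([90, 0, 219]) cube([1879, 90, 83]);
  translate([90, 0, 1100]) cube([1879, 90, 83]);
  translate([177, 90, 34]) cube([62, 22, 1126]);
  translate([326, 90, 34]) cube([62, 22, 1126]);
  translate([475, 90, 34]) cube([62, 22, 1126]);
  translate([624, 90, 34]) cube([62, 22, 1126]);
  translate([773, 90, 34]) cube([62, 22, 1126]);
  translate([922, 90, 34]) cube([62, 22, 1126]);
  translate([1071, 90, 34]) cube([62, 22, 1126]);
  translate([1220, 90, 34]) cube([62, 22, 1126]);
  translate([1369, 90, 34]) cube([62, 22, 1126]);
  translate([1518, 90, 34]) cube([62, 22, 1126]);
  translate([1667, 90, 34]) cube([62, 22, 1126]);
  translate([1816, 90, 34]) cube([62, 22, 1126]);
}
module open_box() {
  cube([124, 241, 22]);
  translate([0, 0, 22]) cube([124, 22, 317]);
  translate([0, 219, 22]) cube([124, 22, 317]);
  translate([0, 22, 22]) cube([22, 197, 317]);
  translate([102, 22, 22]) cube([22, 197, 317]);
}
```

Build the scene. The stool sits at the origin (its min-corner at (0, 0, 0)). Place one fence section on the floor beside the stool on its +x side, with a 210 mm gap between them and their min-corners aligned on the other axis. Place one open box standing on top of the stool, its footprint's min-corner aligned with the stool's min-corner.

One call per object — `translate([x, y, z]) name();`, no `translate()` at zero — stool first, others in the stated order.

stool();
translate([469, 0, 0]) fence_section();
translate([0, 0, 410]) open_box();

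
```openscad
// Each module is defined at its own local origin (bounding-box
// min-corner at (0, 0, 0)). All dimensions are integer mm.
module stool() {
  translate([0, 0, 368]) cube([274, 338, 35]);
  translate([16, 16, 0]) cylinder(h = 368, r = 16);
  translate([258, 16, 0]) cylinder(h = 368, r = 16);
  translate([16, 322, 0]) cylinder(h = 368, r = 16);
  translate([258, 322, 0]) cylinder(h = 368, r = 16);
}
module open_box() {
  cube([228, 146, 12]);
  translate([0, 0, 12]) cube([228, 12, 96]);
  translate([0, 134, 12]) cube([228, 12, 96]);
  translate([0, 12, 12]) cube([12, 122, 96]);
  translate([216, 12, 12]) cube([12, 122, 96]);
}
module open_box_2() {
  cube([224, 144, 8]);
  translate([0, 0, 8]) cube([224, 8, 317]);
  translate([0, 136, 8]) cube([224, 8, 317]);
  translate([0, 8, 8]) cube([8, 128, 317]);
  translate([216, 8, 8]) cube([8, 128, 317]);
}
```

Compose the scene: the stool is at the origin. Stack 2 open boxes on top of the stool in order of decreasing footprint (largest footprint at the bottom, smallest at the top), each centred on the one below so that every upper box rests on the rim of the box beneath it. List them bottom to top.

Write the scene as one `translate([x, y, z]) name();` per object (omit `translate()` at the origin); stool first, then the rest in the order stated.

stool();
translate([23, 96, 403]) open_box();
translate([25, 97, 511]) open_box_2();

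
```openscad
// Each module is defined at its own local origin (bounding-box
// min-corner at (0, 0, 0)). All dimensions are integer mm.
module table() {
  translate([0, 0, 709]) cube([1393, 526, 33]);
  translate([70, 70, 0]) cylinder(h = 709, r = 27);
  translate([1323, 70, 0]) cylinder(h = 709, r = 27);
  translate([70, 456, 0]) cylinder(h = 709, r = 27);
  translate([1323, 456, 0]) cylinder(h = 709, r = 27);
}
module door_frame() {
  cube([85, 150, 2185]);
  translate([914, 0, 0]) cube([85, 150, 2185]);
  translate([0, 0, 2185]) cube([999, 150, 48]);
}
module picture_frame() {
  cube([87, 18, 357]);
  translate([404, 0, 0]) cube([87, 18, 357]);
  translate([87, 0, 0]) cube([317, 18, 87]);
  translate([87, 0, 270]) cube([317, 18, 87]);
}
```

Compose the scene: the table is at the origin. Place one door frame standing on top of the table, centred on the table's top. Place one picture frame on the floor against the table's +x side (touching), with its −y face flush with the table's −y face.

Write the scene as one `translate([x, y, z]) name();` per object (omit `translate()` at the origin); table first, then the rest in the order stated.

table();
translate([197, 188, 742]) door_frame();
translate([1393, 0, 0]) picture_frame();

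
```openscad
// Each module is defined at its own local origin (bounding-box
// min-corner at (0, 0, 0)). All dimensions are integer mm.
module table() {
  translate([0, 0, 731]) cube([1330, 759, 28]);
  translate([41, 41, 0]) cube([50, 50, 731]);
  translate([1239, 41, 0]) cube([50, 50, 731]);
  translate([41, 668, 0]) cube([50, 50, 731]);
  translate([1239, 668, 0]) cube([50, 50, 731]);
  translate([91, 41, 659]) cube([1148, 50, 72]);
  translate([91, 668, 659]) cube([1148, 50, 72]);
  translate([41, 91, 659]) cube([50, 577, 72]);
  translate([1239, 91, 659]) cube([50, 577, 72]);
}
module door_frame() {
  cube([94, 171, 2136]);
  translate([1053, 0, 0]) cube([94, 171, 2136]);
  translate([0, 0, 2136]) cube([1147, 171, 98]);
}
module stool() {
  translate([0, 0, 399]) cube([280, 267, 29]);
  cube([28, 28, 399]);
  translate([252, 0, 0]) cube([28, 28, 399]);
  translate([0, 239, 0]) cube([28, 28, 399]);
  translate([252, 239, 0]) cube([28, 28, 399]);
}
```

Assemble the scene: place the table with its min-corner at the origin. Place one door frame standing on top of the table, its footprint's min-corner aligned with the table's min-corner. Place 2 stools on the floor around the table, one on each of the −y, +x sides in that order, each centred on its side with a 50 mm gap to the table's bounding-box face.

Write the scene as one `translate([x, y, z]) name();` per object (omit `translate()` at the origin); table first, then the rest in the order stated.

table();
translate([0, 0, 759]) door_frame();
translate([525, -317, 0]) stool();
translate([1380, 246, 0]) stool();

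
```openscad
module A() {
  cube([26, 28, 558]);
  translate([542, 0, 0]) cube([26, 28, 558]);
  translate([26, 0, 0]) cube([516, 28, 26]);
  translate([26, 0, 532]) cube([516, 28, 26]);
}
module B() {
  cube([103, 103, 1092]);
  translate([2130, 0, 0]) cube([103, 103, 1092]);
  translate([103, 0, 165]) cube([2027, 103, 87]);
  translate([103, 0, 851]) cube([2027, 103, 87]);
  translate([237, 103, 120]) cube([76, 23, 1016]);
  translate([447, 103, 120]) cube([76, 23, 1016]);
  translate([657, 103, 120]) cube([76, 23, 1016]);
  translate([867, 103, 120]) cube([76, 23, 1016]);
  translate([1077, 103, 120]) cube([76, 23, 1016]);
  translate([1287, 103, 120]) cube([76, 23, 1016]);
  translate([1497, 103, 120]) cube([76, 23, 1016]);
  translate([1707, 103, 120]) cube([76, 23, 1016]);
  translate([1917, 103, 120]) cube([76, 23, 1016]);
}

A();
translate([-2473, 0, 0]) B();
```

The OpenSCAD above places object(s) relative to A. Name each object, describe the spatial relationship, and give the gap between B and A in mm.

A is a picture frame. B is a fence section. The fence section is on the floor beside the picture frame on its −x side. The gap between the fence section and the picture frame is 240 mm.

The fence section's nearest face is 240 mm from the picture frame's −x face.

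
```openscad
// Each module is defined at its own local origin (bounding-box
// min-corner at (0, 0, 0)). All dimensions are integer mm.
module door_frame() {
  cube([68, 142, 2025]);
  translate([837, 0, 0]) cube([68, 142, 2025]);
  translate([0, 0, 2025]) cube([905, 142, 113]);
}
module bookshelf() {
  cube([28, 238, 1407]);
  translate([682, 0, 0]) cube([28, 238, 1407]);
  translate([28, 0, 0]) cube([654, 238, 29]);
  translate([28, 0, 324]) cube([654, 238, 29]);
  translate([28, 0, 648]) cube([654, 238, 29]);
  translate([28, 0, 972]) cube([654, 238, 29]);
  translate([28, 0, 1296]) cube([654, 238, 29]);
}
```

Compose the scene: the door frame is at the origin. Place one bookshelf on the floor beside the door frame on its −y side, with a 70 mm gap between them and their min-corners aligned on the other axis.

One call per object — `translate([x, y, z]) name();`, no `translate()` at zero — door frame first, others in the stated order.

door_frame();
translate([0, -308, 0]) bookshelf();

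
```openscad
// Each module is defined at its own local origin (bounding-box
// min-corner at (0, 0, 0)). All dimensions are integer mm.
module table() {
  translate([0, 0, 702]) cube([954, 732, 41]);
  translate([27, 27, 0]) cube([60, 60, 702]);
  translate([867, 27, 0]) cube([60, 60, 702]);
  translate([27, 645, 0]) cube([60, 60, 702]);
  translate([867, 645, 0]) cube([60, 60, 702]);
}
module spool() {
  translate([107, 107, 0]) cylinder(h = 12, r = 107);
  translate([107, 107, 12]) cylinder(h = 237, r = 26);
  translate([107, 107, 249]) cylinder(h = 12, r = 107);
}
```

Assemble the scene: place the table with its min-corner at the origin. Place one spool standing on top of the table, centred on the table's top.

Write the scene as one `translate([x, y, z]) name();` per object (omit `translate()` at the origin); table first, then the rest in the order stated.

table();
translate([370, 259, 743]) spool();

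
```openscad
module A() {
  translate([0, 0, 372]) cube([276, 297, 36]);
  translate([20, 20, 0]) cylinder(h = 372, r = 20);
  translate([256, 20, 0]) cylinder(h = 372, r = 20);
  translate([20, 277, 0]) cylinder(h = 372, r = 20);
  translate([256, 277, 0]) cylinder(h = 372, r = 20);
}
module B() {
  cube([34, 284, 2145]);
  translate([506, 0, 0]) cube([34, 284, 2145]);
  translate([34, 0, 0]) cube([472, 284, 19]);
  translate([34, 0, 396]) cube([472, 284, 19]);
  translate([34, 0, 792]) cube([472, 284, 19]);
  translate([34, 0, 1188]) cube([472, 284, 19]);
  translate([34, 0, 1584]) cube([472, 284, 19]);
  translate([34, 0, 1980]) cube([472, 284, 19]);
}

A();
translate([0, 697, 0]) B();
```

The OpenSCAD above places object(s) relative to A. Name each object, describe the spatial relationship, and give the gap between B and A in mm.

The bookshelf's nearest face is 400 mm from the stool's +y face.

A is a stool. B is a bookshelf. The bookshelf is on the floor beside the stool on its +y side. The gap between the bookshelf and the stool is 400 mm.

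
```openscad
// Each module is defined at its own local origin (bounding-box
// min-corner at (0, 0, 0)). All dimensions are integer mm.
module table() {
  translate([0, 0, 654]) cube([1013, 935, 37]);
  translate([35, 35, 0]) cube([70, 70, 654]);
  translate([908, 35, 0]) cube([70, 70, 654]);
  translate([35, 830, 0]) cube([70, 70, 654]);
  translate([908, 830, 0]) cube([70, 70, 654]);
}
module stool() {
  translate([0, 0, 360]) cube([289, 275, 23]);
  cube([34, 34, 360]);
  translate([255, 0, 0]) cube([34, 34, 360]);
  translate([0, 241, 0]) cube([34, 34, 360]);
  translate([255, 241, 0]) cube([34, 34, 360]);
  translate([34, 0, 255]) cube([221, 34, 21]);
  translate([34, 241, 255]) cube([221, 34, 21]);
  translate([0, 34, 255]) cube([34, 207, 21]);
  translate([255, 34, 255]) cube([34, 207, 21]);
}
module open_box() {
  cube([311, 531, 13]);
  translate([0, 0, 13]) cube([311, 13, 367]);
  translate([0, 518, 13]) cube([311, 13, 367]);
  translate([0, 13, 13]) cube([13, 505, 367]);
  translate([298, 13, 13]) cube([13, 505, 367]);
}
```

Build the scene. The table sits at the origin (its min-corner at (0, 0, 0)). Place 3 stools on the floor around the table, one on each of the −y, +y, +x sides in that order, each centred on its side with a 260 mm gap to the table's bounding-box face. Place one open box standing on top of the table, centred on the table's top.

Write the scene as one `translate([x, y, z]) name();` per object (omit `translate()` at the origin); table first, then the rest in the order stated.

table();
translate([362, -535, 0]) stool();
translate([362, 1195, 0]) stool();
translate([1273, 330, 0]) stool();
translate([351, 202, 691]) open_box();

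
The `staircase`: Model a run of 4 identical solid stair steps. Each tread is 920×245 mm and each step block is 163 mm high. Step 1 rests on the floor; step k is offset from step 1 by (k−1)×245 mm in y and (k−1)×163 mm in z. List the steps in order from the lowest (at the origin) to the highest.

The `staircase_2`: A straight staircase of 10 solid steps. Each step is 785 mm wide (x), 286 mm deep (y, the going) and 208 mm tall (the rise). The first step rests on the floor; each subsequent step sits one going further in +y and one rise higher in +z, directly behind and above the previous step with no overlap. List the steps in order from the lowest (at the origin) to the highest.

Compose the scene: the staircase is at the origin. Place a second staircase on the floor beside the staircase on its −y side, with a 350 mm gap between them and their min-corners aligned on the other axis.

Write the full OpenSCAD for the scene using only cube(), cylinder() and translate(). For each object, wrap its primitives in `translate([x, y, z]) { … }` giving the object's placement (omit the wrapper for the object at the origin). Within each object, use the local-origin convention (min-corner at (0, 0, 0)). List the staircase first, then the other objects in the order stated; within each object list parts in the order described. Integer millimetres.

cube([920, 245, 163]);
translate([0, 245, 163]) cube([920, 245, 163]);
translate([0, 490, 326]) cube([920, 245, 163]);
translate([0, 735, 489]) cube([920, 245, 163]);
translate([0, -3210, 0]) {
  cube([785, 286, 208]);
  translate([0, 286, 208]) cube([785, 286, 208]);
  translate([0, 572, 416]) cube([785, 286, 208]);
  translate([0, 858, 624]) cube([785, 286, 208]);
  translate([0, 1144, 832]) cube([785, 286, 208]);
  translate([0, 1430, 1040]) cube([785, 286, 208]);
  translate([0, 1716, 1248]) cube([785, 286, 208]);
  translate([0, 2002, 1456]) cube([785, 286, 208]);
  translate([0, 2288, 1664]) cube([785, 286, 208]);
  translate([0, 2574, 1872]) cube([785, 286, 208]);
}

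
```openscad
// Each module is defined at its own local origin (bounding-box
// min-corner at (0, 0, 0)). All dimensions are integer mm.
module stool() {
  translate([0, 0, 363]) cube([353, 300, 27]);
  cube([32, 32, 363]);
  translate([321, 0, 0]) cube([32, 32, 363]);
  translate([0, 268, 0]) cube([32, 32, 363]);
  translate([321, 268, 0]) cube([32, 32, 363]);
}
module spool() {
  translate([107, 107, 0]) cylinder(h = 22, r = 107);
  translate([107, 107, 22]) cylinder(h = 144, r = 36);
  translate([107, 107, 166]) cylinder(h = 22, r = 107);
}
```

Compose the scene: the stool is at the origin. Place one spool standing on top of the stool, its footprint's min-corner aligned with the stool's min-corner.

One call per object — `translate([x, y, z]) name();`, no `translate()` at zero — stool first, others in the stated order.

stool();
translate([0, 0, 390]) spool();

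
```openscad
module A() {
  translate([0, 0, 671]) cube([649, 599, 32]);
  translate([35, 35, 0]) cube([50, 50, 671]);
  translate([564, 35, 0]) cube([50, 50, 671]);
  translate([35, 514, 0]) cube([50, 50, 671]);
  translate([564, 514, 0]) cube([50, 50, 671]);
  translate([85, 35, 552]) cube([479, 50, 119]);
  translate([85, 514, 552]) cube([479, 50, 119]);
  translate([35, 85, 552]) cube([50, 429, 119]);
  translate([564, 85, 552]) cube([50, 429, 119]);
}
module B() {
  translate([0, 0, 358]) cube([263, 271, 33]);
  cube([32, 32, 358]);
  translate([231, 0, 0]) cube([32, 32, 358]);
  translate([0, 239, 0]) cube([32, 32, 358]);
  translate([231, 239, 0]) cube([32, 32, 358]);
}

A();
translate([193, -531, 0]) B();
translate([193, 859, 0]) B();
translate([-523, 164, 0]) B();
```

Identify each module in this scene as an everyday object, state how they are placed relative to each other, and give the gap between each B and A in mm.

Each stool's nearest face is 260 mm from the table's bounding box.

A is a table. B is a stool. Three stools sit around the table at the −y, +y, −x sides. The gap between each stool and the table is 260 mm.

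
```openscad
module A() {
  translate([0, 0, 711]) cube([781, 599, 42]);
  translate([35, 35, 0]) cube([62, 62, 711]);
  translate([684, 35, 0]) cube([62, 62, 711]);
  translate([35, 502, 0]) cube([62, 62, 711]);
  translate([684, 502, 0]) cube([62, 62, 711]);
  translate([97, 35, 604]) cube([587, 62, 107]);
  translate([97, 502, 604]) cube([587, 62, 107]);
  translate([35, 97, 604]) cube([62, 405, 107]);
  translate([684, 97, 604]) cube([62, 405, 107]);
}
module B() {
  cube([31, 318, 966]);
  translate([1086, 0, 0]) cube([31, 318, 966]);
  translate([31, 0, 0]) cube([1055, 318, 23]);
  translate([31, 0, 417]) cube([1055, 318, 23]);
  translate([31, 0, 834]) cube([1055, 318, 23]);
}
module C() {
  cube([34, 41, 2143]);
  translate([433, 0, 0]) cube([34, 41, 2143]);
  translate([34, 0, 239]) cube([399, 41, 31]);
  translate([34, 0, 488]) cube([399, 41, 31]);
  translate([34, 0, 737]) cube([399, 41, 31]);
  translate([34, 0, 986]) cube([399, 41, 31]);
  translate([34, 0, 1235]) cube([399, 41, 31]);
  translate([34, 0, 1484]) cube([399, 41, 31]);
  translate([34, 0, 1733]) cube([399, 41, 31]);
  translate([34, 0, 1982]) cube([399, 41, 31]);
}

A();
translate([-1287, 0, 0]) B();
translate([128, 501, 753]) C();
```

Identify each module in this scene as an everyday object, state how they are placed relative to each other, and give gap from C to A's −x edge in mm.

A is a table. B is a bookshelf. C is a ladder. The bookshelf is on the floor beside the table on its −x side. The ladder is on top of the table. The gap from the ladder to the table's −x edge is 128 mm.

The ladder's min-x is at 128; the table's min-x is 0; gap = 128 mm.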